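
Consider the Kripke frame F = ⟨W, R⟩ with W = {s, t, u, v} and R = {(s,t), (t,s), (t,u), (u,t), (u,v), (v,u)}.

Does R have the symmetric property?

Symmetric: yes — every pair in R has its reverse in R.

Yes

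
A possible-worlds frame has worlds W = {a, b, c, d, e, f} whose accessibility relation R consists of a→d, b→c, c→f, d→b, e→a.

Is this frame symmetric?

No

Symmetric: no — a R d but not d R a.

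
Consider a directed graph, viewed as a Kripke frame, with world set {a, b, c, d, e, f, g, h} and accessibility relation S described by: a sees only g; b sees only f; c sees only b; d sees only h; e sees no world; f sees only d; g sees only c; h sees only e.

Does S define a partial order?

No

Reflexive: no — a is not related to itself.
Transitive: no — a S g and g S c, but not a S c.
Antisymmetric: yes — no distinct pair is related both ways.
So S is not a partial order.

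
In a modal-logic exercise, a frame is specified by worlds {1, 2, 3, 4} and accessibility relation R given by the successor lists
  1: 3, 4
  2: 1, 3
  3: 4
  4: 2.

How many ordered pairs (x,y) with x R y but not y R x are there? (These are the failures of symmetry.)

Enumerating: (1,3), (1,4), (2,1), (2,3), (3,4), (4,2).

6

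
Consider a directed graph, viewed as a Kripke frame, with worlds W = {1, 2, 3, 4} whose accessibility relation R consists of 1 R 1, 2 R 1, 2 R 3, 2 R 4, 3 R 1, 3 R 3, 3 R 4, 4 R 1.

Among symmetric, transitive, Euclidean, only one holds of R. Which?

transitive

Symmetric: no — 2 R 1 but not 1 R 2.
Transitive: yes — every two-step R-path is closed by a direct edge.
Euclidean: no — 2 R 1 and 2 R 3, but not 1 R 3.
Only transitive holds.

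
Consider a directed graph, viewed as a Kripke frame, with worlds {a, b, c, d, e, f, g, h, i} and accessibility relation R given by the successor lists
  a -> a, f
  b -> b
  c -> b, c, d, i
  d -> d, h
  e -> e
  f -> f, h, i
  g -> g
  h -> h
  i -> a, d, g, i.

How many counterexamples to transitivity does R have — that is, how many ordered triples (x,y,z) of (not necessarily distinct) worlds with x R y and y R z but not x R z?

Enumerating: (a,f,h), (a,f,i), (c,d,h), (c,i,a), (c,i,g), (f,i,a), (f,i,d), (f,i,g), (i,a,f), (i,d,h).

10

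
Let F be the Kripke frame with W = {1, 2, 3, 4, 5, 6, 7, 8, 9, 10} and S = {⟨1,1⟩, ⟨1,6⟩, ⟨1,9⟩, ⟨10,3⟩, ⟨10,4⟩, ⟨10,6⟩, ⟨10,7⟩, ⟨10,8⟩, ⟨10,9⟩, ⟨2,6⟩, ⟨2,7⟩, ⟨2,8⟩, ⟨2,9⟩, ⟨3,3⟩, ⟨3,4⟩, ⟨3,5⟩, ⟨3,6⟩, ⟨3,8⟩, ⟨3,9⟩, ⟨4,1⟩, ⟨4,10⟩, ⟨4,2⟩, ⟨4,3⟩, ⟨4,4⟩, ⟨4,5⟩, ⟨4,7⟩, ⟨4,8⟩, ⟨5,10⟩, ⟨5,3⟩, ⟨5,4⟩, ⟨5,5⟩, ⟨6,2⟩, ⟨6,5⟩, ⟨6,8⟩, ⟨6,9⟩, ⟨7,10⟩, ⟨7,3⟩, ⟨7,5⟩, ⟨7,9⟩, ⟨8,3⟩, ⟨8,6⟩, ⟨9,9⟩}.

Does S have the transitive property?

No

Transitive: no — 1 S 6 and 6 S 2, but not 1 S 2.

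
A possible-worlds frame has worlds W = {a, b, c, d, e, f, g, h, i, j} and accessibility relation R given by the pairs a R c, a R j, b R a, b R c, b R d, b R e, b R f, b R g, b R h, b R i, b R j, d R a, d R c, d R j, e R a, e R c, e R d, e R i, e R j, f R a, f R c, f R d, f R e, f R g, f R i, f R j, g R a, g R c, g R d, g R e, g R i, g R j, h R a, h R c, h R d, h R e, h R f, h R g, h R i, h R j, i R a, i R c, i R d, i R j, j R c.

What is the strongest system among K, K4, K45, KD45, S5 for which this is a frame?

K4

Transitive (axiom 4): yes — every two-step R-path is closed by a direct edge.
Euclidean (axiom 5): no — a R c and a R j, but not c R j.
Serial (axiom D): no — c has no R-successor.
Reflexive (axiom T): no — a is not related to itself.
So F validates K, K4; K45 would additionally require R to be Euclidean. The strongest is K4.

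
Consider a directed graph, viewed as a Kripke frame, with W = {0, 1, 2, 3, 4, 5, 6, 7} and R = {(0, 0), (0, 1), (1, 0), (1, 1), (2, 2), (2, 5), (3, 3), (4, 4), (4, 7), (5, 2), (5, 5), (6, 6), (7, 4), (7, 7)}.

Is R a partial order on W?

Reflexive: yes — every world is R-related to itself.
Transitive: yes — every two-step R-path is closed by a direct edge.
Antisymmetric: no — 0 R 1 and 1 R 0 with 0 ≠ 1.
So R is not a partial order.

No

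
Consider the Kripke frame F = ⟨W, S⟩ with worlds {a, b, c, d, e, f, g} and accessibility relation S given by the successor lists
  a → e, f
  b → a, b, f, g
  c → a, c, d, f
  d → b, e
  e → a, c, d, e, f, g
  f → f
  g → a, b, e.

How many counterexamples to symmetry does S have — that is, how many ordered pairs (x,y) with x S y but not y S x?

Enumerating: (a,f), (b,a), (b,f), (c,a), (c,d), (c,f), (d,b), (e,c), (e,f), (g,a).

10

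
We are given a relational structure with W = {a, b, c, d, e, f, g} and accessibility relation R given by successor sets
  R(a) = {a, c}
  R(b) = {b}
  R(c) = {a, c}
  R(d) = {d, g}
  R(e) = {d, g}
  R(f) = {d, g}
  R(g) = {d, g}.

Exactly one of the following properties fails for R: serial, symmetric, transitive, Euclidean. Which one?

symmetric

Serial: yes — every world has a successor (e.g. a R a).
Symmetric: no — e R d but not d R e.
Transitive: yes — every two-step R-path is closed by a direct edge.
Euclidean: yes — any two successors of a common world are R-related.
Only symmetric fails.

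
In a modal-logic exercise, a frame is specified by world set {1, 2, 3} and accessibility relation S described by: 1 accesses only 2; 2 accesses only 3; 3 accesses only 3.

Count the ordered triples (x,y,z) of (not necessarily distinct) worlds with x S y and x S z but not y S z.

1

Enumerating: (1,2,2).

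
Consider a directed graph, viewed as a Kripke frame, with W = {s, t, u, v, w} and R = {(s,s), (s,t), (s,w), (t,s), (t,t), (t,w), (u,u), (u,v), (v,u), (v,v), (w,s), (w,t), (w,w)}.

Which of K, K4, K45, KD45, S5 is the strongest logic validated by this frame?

Transitive (axiom 4): yes — every two-step R-path is closed by a direct edge.
Euclidean (axiom 5): yes — any two successors of a common world are R-related.
Serial (axiom D): yes — every world has a successor (e.g. s R s).
Reflexive (axiom T): yes — every world is R-related to itself.
So F validates K, K4, K45, KD45, S5. The strongest is S5.

S5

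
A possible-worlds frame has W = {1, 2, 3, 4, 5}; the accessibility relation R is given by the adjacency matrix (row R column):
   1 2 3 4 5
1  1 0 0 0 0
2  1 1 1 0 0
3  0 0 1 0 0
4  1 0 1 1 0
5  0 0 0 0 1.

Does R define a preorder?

Yes

Reflexive: yes — every world is R-related to itself.
Transitive: yes — every two-step R-path is closed by a direct edge.
So R is a preorder.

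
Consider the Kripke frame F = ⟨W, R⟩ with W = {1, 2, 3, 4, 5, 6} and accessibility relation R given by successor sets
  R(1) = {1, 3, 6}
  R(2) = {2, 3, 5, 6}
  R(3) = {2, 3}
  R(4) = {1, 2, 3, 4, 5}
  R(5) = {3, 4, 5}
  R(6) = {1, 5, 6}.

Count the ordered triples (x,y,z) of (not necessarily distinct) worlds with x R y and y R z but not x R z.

14

Enumerating: (1,3,2), (1,6,5), (2,5,4), (2,6,1), (3,2,5), (3,2,6), (4,1,6), (4,2,6), (5,3,2), (5,4,1), (5,4,2), (6,1,3), (6,5,3), (6,5,4).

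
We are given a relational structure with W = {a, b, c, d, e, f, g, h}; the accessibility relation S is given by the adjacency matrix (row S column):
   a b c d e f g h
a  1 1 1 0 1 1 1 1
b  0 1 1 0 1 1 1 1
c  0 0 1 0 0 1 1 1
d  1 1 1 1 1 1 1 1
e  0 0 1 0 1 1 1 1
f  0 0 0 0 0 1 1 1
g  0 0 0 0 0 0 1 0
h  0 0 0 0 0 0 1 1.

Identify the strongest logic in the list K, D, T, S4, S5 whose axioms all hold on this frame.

Serial (axiom D): yes — every world has a successor (e.g. a S a).
Reflexive (axiom T): yes — every world is S-related to itself.
Transitive (axiom 4): yes — every two-step S-path is closed by a direct edge.
Euclidean (axiom 5): no — a S c and a S b, but not c S b.
So F validates K, D, T, S4; S5 would additionally require S to be Euclidean. The strongest is S4.

S4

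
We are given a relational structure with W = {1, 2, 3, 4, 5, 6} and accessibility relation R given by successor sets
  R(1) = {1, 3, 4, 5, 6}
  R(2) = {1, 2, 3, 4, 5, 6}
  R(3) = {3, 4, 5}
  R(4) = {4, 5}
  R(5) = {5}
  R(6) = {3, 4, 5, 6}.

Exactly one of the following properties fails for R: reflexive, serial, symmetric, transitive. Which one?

Reflexive: yes — every world is R-related to itself.
Serial: yes — every world has a successor (e.g. 1 R 1).
Symmetric: no — 1 R 3 but not 3 R 1.
Transitive: yes — every two-step R-path is closed by a direct edge.
Only symmetric fails.

symmetric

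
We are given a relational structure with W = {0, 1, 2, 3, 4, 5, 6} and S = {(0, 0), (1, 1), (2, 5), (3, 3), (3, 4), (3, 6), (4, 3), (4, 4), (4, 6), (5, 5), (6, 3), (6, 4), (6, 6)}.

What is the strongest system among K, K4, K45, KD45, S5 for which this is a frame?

Transitive (axiom 4): yes — every two-step S-path is closed by a direct edge.
Euclidean (axiom 5): yes — any two successors of a common world are S-related.
Serial (axiom D): yes — every world has a successor (e.g. 0 S 0).
Reflexive (axiom T): no — 2 is not related to itself.
So F validates K, K4, K45, KD45; S5 would additionally require S to be reflexive. The strongest is KD45.

KD45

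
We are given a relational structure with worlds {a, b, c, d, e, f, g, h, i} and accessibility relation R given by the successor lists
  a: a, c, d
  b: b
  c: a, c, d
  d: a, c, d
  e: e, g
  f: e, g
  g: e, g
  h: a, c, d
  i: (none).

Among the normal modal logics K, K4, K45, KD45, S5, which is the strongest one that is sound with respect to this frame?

Transitive (axiom 4): yes — every two-step R-path is closed by a direct edge.
Euclidean (axiom 5): yes — any two successors of a common world are R-related.
Serial (axiom D): no — i has no R-successor.
Reflexive (axiom T): no — f is not related to itself.
So F validates K, K4, K45; KD45 would additionally require R to be serial. The strongest is K45.

K45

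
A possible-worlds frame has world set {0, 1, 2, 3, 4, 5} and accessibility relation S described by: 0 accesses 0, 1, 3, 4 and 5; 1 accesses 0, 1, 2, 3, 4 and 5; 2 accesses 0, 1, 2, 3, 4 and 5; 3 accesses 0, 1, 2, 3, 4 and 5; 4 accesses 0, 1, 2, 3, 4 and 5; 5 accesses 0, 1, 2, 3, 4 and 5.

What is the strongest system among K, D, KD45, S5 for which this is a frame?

D

Serial (axiom D): yes — every world has a successor (e.g. 0 S 0).
Euclidean (axiom 5): no — 1 S 0 and 1 S 2, but not 0 S 2.
Transitive (axiom 4): no — 0 S 1 and 1 S 2, but not 0 S 2.
Reflexive (axiom T): yes — every world is S-related to itself.
So F validates K, D; KD45 would additionally require S to be Euclidean and transitive. The strongest is D.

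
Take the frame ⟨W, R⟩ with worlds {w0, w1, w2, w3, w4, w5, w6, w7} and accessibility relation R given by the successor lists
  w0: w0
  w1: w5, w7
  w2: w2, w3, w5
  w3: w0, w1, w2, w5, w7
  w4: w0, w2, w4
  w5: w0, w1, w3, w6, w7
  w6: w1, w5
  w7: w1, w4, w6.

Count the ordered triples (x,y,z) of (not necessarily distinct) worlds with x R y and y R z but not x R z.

36

Enumerating: (w1,w5,w0), (w1,w5,w1), (w1,w5,w3), (w1,w5,w6), (w1,w7,w1), (w1,w7,w4), (w1,w7,w6), (w2,w3,w0), (w2,w3,w1), (w2,w3,w7), (w2,w5,w0), (w2,w5,w1), … and 24 more.
Total: 36.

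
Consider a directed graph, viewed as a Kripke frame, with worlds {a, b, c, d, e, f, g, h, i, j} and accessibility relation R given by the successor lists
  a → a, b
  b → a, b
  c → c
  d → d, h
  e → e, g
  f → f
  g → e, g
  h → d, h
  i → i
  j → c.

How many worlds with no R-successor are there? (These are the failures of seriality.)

0

R is serial; there are no such worlds.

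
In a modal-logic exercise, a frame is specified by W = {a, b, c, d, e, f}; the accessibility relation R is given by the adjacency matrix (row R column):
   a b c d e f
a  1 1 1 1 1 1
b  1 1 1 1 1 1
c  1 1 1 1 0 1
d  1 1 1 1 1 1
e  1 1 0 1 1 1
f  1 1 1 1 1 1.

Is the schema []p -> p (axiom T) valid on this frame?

Yes

By correspondence theory, T is valid on a frame iff R is reflexive.
Reflexive: yes — every world is R-related to itself.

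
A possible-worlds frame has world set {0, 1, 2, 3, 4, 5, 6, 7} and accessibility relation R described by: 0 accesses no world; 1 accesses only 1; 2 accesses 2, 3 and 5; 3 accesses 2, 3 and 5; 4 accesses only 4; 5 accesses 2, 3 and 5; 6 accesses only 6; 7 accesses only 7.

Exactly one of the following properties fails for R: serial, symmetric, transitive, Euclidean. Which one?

Serial: no — 0 has no R-successor.
Symmetric: yes — every pair in R has its reverse in R.
Transitive: yes — every two-step R-path is closed by a direct edge.
Euclidean: yes — any two successors of a common world are R-related.
Only serial fails.

serial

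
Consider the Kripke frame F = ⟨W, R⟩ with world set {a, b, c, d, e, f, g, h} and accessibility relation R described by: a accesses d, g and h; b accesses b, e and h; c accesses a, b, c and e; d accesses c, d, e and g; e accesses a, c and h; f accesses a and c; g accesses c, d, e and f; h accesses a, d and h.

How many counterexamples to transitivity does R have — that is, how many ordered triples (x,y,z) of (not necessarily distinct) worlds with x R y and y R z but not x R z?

Enumerating: (a,d,c), (a,d,e), (a,g,c), (a,g,e), (a,g,f), (a,h,a), (b,e,a), (b,e,c), (b,h,a), (b,h,d), (c,a,d), (c,a,g), … and 28 more.
Total: 40.

40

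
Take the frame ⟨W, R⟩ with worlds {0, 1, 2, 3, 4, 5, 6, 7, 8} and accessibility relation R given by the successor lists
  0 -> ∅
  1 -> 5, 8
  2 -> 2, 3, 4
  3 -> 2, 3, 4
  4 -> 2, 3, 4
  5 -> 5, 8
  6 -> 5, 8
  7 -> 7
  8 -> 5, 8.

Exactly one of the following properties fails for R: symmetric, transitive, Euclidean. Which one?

Symmetric: no — 1 R 5 but not 5 R 1.
Transitive: yes — every two-step R-path is closed by a direct edge.
Euclidean: yes — any two successors of a common world are R-related.
Only symmetric fails.

symmetric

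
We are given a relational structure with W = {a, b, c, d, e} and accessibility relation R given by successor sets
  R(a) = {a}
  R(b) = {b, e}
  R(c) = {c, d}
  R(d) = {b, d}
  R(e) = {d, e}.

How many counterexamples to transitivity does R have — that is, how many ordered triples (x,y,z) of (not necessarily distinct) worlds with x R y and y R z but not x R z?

Enumerating: (b,e,d), (c,d,b), (d,b,e), (e,d,b).

4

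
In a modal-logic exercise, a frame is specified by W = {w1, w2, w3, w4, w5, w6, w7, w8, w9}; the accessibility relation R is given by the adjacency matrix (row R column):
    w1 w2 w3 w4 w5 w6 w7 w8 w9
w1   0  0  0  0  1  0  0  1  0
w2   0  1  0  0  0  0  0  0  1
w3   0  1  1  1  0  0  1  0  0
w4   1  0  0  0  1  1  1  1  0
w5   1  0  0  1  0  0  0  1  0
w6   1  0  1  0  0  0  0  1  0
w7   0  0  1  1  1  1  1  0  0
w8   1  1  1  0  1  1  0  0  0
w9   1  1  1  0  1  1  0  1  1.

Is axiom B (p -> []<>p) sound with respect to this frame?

No

Axiom B corresponds to the accessibility relation being symmetric.
Symmetric: no — w3 R w2 but not w2 R w3.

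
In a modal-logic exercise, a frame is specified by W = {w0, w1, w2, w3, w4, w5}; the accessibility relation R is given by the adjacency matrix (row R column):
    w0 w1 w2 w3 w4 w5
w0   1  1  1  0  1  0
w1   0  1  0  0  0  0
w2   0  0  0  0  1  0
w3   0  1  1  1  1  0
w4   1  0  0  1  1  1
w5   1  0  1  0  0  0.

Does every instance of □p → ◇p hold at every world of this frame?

Axiom D corresponds to the accessibility relation being serial.
Serial: yes — every world has a successor (e.g. w0 R w0).

Yes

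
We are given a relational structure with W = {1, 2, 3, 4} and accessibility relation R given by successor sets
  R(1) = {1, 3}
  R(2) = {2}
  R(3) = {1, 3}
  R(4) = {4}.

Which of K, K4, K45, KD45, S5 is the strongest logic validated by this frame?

Transitive (axiom 4): yes — every two-step R-path is closed by a direct edge.
Euclidean (axiom 5): yes — any two successors of a common world are R-related.
Serial (axiom D): yes — every world has a successor (e.g. 1 R 1).
Reflexive (axiom T): yes — every world is R-related to itself.
So F validates K, K4, K45, KD45, S5. The strongest is S5.

S5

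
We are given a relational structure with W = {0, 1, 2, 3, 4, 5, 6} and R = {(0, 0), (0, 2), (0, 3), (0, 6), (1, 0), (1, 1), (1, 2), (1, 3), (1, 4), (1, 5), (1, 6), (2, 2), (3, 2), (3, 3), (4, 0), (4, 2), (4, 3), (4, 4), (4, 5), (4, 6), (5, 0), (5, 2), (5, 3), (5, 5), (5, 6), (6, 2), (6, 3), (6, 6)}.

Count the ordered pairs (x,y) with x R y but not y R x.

21

Enumerating: (0,2), (0,3), (0,6), (1,0), (1,2), (1,3), (1,4), (1,5), (1,6), (3,2), (4,0), (4,2), … and 9 more.
Total: 21.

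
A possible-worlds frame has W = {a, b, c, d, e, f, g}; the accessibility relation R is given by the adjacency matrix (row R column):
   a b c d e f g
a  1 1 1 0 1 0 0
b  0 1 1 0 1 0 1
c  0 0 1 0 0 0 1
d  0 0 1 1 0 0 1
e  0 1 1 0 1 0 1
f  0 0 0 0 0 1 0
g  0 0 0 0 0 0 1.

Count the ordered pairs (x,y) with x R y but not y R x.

Enumerating: (a,b), (a,c), (a,e), (b,c), (b,g), (c,g), (d,c), (d,g), (e,c), (e,g).

10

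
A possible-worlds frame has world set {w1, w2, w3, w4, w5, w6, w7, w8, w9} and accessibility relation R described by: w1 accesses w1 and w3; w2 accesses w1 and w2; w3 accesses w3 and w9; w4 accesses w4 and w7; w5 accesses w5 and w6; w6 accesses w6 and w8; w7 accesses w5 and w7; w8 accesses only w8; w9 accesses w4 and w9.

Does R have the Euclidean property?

Euclidean: no — w1 R w3 and w1 R w1, but not w3 R w1.

No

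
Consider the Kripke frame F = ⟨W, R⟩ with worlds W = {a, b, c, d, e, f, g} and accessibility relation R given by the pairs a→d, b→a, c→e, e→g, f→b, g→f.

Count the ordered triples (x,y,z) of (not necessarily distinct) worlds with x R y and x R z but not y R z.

6

Enumerating: (a,d,d), (b,a,a), (c,e,e), (e,g,g), (f,b,b), (g,f,f).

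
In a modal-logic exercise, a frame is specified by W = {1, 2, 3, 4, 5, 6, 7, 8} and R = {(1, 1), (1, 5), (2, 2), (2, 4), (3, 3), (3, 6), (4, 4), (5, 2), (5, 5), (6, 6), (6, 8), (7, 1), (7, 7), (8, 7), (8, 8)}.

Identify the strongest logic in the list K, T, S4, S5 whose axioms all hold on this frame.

Reflexive (axiom T): yes — every world is R-related to itself.
Transitive (axiom 4): no — 1 R 5 and 5 R 2, but not 1 R 2.
Euclidean (axiom 5): no — 1 R 5 and 1 R 1, but not 5 R 1.
So F validates K, T; S4 would additionally require R to be transitive. The strongest is T.

T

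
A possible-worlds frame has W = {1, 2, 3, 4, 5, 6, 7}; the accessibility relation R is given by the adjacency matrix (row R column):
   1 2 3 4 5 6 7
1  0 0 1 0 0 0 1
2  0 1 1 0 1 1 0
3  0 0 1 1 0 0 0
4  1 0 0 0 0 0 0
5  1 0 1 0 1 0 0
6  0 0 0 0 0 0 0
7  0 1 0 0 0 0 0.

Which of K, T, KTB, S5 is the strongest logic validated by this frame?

Reflexive (axiom T): no — 1 is not related to itself.
Symmetric (axiom B): no — 1 R 3 but not 3 R 1.
Euclidean (axiom 5): no — 1 R 3 and 1 R 7, but not 3 R 7.
So F validates K; T would additionally require R to be reflexive. The strongest is K.

K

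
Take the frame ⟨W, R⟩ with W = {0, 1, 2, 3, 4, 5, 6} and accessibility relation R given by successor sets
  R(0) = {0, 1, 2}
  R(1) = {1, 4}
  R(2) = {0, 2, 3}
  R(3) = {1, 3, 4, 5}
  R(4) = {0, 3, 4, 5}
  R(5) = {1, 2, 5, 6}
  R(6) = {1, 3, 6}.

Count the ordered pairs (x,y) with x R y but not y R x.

Enumerating: (0,1), (1,4), (2,3), (3,1), (3,5), (4,0), (4,5), (5,1), (5,2), (5,6), (6,1), (6,3).

12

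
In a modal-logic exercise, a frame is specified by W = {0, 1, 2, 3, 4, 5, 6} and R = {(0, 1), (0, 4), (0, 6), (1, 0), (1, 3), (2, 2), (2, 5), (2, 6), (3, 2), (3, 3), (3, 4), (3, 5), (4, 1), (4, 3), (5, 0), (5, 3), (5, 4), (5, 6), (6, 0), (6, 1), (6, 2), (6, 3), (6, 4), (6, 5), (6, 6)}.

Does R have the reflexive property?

Reflexive: no — 0 is not related to itself.

No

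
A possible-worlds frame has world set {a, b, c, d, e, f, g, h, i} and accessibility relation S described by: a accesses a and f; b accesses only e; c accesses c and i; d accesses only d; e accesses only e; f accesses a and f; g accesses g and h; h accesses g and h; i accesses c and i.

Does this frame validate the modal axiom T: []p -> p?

Axiom T corresponds to the accessibility relation being reflexive.
Reflexive: no — b is not related to itself.

No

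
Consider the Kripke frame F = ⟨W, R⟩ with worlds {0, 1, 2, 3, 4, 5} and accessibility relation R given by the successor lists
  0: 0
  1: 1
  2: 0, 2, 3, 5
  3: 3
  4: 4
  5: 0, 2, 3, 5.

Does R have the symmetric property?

Symmetric: no — 2 R 0 but not 0 R 2.

No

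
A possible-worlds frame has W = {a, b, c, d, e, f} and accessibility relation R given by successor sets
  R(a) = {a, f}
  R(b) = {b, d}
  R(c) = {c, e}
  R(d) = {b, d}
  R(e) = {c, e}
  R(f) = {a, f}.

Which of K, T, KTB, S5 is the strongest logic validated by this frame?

S5

Reflexive (axiom T): yes — every world is R-related to itself.
Symmetric (axiom B): yes — every pair in R has its reverse in R.
Euclidean (axiom 5): yes — any two successors of a common world are R-related.
So F validates K, T, KTB, S5. The strongest is S5.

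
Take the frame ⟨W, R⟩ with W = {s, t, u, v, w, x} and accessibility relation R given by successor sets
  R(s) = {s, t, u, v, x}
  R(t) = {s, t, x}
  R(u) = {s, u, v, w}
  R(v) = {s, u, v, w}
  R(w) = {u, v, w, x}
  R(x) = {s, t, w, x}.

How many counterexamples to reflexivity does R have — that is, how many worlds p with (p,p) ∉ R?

0

R is reflexive; there are no such worlds.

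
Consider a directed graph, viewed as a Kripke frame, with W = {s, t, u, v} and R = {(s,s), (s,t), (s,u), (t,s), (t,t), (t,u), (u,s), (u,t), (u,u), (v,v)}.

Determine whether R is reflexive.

Yes

Reflexive: yes — every world is R-related to itself.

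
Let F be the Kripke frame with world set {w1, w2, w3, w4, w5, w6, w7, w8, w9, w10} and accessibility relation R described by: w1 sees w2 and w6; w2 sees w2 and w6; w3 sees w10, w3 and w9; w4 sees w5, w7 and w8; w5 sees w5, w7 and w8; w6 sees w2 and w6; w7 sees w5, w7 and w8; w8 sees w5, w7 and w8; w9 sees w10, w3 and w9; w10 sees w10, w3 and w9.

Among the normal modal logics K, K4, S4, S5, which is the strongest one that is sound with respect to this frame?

Transitive (axiom 4): yes — every two-step R-path is closed by a direct edge.
Reflexive (axiom T): no — w1 is not related to itself.
Euclidean (axiom 5): yes — any two successors of a common world are R-related.
So F validates K, K4; S4 would additionally require R to be reflexive. The strongest is K4.

K4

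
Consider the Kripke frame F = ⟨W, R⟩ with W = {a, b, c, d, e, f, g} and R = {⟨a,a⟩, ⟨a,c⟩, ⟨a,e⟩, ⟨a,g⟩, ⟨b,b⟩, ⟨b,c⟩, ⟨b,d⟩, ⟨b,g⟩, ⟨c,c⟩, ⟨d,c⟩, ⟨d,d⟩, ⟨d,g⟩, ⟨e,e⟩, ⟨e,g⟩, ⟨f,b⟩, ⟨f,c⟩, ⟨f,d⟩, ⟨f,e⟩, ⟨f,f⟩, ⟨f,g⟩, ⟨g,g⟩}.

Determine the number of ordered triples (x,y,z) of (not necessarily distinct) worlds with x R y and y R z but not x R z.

0

R is transitive; there are no such tuples.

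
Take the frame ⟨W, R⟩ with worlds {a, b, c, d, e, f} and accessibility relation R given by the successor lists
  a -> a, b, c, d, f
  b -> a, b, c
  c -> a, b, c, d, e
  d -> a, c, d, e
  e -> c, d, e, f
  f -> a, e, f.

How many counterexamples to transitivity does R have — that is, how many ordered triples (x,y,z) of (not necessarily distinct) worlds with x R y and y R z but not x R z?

22

Enumerating: (a,c,e), (a,d,e), (a,f,e), (b,a,d), (b,a,f), (b,c,d), (b,c,e), (c,a,f), (c,e,f), (d,a,b), (d,a,f), (d,c,b), … and 10 more.
Total: 22.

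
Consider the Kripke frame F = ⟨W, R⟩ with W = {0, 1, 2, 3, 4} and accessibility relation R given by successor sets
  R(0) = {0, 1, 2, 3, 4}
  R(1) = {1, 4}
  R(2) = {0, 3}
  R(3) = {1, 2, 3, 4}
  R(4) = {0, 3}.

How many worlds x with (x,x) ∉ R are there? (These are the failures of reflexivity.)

Enumerating: 2, 4.

2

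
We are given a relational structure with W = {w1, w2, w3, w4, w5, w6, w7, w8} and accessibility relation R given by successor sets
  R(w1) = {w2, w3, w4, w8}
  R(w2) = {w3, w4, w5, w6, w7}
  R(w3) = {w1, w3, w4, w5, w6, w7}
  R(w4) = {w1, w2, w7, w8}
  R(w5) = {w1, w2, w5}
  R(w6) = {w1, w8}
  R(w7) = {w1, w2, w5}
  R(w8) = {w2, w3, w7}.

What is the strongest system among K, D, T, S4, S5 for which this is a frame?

Serial (axiom D): yes — every world has a successor (e.g. w1 R w2).
Reflexive (axiom T): no — w1 is not related to itself.
Transitive (axiom 4): no — w1 R w2 and w2 R w5, but not w1 R w5.
Euclidean (axiom 5): no — w1 R w2 and w1 R w8, but not w2 R w8.
So F validates K, D; T would additionally require R to be reflexive. The strongest is D.

D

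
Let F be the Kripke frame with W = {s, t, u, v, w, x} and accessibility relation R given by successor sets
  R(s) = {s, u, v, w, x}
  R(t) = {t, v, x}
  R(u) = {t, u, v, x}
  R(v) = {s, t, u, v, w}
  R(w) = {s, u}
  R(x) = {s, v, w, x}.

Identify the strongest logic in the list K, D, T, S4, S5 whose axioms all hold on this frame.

D

Serial (axiom D): yes — every world has a successor (e.g. s R s).
Reflexive (axiom T): no — w is not related to itself.
Transitive (axiom 4): no — s R u and u R t, but not s R t.
Euclidean (axiom 5): no — s R u and s R w, but not u R w.
So F validates K, D; T would additionally require R to be reflexive. The strongest is D.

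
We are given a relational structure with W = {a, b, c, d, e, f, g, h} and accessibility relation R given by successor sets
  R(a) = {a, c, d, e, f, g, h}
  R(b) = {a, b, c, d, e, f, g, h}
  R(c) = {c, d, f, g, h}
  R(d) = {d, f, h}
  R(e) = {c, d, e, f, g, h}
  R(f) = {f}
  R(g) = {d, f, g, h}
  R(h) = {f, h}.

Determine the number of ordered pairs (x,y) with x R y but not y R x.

28

Enumerating: (a,c), (a,d), (a,e), (a,f), (a,g), (a,h), (b,a), (b,c), (b,d), (b,e), (b,f), (b,g), … and 16 more.
Total: 28.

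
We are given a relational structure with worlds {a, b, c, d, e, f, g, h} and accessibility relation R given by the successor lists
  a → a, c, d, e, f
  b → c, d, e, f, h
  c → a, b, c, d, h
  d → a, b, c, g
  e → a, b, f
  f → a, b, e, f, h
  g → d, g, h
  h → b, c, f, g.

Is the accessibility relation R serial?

Yes

Serial: yes — every world has a successor (e.g. a R a).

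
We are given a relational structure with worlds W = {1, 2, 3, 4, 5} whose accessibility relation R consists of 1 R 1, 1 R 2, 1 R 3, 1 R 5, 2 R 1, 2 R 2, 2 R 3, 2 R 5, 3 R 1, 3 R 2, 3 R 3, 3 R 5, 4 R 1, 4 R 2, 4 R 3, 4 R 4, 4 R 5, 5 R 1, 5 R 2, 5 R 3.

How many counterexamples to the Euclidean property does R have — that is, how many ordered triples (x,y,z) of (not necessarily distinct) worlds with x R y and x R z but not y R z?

8

Enumerating: (1,5,5), (2,5,5), (3,5,5), (4,1,4), (4,2,4), (4,3,4), (4,5,4), (4,5,5).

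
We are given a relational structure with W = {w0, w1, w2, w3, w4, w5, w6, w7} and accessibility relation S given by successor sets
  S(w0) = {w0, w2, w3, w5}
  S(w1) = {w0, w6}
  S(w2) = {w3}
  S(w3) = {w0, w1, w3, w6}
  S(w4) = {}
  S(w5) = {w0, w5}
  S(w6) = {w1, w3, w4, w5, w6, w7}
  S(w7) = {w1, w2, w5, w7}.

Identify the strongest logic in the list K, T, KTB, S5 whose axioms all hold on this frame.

K

Reflexive (axiom T): no — w1 is not related to itself.
Symmetric (axiom B): no — w0 S w2 but not w2 S w0.
Euclidean (axiom 5): no — w0 S w2 and w0 S w5, but not w2 S w5.
So F validates K; T would additionally require S to be reflexive. The strongest is K.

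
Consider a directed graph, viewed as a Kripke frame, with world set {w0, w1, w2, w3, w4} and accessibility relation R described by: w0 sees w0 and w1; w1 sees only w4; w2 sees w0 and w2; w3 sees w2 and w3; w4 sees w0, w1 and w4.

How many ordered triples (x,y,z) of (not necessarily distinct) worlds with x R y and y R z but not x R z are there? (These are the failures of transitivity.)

Enumerating: (w0,w1,w4), (w1,w4,w0), (w1,w4,w1), (w2,w0,w1), (w3,w2,w0).

5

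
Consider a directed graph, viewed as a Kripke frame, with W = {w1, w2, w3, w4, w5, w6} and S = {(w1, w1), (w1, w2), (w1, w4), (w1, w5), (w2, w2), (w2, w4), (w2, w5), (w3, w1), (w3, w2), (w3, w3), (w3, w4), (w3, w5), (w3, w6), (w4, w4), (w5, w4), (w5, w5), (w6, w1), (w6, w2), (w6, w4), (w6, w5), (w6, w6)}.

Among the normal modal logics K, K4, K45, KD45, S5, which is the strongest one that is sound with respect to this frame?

Transitive (axiom 4): yes — every two-step S-path is closed by a direct edge.
Euclidean (axiom 5): no — w1 S w4 and w1 S w2, but not w4 S w2.
Serial (axiom D): yes — every world has a successor (e.g. w1 S w1).
Reflexive (axiom T): yes — every world is S-related to itself.
So F validates K, K4; K45 would additionally require S to be Euclidean. The strongest is K4.

K4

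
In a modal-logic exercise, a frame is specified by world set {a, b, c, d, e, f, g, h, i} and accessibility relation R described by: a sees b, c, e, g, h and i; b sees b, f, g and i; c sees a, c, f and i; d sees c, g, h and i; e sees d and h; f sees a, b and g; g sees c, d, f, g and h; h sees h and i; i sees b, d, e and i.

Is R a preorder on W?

No

Reflexive: no — a is not related to itself.
Transitive: no — a R b and b R f, but not a R f.
So R is not a preorder.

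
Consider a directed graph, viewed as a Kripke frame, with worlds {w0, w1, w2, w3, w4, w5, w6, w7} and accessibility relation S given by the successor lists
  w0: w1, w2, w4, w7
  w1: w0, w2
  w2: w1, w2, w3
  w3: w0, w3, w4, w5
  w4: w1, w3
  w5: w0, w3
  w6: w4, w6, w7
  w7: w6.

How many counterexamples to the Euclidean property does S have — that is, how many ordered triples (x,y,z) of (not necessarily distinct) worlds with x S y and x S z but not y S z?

Enumerating: (w0,w1,w1), (w0,w1,w4), (w0,w1,w7), (w0,w2,w4), (w0,w2,w7), (w0,w4,w2), (w0,w4,w4), (w0,w4,w7), (w0,w7,w1), (w0,w7,w2), (w0,w7,w4), (w0,w7,w7), … and 24 more.
Total: 36.

36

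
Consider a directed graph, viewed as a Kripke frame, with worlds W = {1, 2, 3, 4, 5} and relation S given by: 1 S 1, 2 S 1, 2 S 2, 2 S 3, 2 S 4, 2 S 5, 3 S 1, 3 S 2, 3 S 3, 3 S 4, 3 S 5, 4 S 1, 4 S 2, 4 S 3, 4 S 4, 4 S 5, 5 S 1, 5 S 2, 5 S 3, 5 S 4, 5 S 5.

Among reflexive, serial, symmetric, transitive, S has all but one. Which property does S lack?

symmetric

Reflexive: yes — every world is S-related to itself.
Serial: yes — every world has a successor (e.g. 1 S 1).
Symmetric: no — 2 S 1 but not 1 S 2.
Transitive: yes — every two-step S-path is closed by a direct edge.
Only symmetric fails.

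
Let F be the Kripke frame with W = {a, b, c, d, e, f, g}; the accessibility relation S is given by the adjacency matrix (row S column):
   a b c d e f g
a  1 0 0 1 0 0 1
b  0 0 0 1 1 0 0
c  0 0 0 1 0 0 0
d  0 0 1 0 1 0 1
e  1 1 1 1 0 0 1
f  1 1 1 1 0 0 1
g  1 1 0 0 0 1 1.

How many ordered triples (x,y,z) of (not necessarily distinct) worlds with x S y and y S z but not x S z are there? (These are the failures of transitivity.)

Enumerating: (a,d,c), (a,d,e), (a,g,b), (a,g,f), (b,d,c), (b,d,g), (b,e,a), (b,e,b), (b,e,c), (b,e,g), (c,d,c), (c,d,e), … and 19 more.
Total: 31.

31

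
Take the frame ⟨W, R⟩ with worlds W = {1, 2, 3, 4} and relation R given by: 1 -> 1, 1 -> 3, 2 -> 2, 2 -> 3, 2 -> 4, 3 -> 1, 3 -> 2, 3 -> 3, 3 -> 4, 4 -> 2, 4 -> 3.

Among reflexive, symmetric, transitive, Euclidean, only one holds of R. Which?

symmetric

Reflexive: no — 4 is not related to itself.
Symmetric: yes — every pair in R has its reverse in R.
Transitive: no — 1 R 3 and 3 R 2, but not 1 R 2.
Euclidean: no — 3 R 1 and 3 R 2, but not 1 R 2.
Only symmetric holds.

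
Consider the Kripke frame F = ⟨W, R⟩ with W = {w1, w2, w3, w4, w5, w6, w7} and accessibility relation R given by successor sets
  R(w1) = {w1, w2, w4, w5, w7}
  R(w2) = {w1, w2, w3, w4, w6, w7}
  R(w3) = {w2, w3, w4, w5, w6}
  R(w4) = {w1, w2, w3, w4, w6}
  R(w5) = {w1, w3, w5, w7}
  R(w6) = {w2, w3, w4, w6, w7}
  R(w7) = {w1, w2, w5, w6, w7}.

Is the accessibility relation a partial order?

No

Reflexive: yes — every world is R-related to itself.
Transitive: no — w1 R w2 and w2 R w3, but not w1 R w3.
Antisymmetric: no — w1 R w2 and w2 R w1 with w1 ≠ w2.
So R is not a partial order.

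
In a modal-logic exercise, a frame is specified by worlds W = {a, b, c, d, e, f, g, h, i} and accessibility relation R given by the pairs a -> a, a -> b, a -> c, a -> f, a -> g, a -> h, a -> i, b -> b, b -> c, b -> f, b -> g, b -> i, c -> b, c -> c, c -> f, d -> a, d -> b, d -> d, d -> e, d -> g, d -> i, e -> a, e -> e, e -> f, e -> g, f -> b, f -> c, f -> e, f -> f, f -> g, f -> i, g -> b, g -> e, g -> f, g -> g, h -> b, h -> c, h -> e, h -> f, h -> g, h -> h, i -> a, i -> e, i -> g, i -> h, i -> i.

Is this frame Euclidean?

Euclidean: no — a R b and a R h, but not b R h.

No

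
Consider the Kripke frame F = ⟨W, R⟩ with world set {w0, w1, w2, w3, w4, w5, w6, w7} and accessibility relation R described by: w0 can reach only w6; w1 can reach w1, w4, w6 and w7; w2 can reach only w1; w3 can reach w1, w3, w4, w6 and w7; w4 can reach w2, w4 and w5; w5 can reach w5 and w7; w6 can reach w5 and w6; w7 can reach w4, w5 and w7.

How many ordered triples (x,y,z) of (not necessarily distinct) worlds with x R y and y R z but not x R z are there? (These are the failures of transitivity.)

Enumerating: (w0,w6,w5), (w1,w4,w2), (w1,w4,w5), (w1,w6,w5), (w1,w7,w5), (w2,w1,w4), (w2,w1,w6), (w2,w1,w7), (w3,w4,w2), (w3,w4,w5), (w3,w6,w5), (w3,w7,w5), (w4,w2,w1), (w4,w5,w7), (w5,w7,w4), (w6,w5,w7), (w7,w4,w2).

17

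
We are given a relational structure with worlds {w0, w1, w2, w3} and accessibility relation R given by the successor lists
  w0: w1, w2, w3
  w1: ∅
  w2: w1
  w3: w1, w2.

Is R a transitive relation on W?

Yes

Transitive: yes — every two-step R-path is closed by a direct edge.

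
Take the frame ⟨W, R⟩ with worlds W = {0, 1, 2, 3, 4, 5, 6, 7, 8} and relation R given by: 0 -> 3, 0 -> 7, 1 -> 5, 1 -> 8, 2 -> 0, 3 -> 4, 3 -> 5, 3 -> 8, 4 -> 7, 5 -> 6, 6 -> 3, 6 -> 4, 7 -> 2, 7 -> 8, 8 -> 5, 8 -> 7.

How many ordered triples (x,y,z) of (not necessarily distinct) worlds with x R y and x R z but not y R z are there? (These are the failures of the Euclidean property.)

29

Enumerating: (0,3,3), (0,3,7), (0,7,3), (0,7,7), (1,5,5), (1,5,8), (1,8,8), (2,0,0), (3,4,4), (3,4,5), (3,4,8), (3,5,4), … and 17 more.
Total: 29.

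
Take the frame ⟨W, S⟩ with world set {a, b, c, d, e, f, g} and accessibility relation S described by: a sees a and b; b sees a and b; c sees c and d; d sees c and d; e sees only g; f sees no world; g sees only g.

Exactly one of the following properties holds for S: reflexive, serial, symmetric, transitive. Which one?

transitive

Reflexive: no — e is not related to itself.
Serial: no — f has no S-successor.
Symmetric: no — e S g but not g S e.
Transitive: yes — every two-step S-path is closed by a direct edge.
Only transitive holds.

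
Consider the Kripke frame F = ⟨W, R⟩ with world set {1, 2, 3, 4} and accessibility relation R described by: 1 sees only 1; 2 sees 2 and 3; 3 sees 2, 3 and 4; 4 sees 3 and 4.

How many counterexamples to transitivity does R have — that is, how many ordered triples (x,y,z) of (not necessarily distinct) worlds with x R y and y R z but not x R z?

2

Enumerating: (2,3,4), (4,3,2).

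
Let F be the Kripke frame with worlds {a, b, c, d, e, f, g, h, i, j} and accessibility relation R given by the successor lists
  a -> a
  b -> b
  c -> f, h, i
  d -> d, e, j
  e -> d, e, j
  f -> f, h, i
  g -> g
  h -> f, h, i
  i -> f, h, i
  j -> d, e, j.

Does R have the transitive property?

Transitive: yes — every two-step R-path is closed by a direct edge.

Yes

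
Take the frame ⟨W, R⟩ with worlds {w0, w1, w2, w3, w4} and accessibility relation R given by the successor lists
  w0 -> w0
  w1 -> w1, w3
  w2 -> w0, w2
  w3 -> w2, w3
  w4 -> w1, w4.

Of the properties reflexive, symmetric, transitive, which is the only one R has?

Reflexive: yes — every world is R-related to itself.
Symmetric: no — w1 R w3 but not w3 R w1.
Transitive: no — w1 R w3 and w3 R w2, but not w1 R w2.
Only reflexive holds.

reflexive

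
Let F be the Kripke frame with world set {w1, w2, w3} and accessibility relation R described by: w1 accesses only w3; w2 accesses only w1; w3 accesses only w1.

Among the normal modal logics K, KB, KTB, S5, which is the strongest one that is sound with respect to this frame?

Symmetric (axiom B): no — w2 R w1 but not w1 R w2.
Reflexive (axiom T): no — w1 is not related to itself.
Euclidean (axiom 5): no — w1 R w3 and w1 R w3, but not w3 R w3.
So F validates K; KB would additionally require R to be symmetric. The strongest is K.

K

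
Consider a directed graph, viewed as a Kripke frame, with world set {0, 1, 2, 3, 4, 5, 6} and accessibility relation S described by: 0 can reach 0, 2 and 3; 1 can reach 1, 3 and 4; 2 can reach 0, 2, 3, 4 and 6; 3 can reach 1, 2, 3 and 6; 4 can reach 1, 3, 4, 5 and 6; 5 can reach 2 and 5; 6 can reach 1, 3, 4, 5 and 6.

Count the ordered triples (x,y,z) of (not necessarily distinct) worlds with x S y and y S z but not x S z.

Enumerating: (0,2,4), (0,2,6), (0,3,1), (0,3,6), (1,3,2), (1,3,6), (1,4,5), (1,4,6), (2,3,1), (2,4,1), (2,4,5), (2,6,1), … and 14 more.
Total: 26.

26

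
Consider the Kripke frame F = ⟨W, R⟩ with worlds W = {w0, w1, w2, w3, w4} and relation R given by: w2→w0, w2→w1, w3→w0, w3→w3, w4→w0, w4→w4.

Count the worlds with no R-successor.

Enumerating: w0, w1.

2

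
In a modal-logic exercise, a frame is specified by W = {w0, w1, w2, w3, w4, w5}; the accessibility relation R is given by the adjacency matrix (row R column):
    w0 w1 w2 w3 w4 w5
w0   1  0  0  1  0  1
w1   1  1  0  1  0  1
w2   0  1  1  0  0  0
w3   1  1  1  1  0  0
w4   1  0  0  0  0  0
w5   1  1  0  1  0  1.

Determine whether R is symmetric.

Symmetric: no — w1 R w0 but not w0 R w1.

No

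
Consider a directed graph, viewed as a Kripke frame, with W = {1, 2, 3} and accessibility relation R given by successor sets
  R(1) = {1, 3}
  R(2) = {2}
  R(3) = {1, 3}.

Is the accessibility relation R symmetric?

Yes

Symmetric: yes — every pair in R has its reverse in R.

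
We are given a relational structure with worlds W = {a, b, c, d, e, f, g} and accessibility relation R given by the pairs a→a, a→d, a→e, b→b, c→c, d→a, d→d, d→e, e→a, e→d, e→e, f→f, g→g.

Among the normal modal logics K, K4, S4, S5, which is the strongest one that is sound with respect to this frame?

S5

Transitive (axiom 4): yes — every two-step R-path is closed by a direct edge.
Reflexive (axiom T): yes — every world is R-related to itself.
Euclidean (axiom 5): yes — any two successors of a common world are R-related.
So F validates K, K4, S4, S5. The strongest is S5.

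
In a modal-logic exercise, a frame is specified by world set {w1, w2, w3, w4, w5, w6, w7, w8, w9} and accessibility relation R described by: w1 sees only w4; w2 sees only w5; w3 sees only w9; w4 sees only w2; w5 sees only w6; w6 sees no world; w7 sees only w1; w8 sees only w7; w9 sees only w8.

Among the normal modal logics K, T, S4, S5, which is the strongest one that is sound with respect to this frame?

Reflexive (axiom T): no — w1 is not related to itself.
Transitive (axiom 4): no — w1 R w4 and w4 R w2, but not w1 R w2.
Euclidean (axiom 5): no — w1 R w4 and w1 R w4, but not w4 R w4.
So F validates K; T would additionally require R to be reflexive. The strongest is K.

K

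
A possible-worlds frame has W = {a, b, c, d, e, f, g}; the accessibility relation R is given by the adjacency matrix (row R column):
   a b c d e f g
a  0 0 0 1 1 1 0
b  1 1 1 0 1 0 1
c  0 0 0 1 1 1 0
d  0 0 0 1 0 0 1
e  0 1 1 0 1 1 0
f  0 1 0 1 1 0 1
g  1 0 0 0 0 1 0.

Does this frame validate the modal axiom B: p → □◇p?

By correspondence theory, B is valid on a frame iff R is symmetric.
Symmetric: no — a R d but not d R a.

No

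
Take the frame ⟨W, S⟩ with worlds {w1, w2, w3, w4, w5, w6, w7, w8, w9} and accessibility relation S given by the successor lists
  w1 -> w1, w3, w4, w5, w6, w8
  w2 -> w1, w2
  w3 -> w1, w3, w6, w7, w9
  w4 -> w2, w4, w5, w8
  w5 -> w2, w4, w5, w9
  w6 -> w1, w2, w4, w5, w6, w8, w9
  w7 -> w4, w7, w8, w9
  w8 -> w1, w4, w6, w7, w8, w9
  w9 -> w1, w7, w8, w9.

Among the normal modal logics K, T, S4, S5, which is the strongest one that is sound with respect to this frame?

T

Reflexive (axiom T): yes — every world is S-related to itself.
Transitive (axiom 4): no — w1 S w3 and w3 S w7, but not w1 S w7.
Euclidean (axiom 5): no — w1 S w3 and w1 S w4, but not w3 S w4.
So F validates K, T; S4 would additionally require S to be transitive. The strongest is T.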